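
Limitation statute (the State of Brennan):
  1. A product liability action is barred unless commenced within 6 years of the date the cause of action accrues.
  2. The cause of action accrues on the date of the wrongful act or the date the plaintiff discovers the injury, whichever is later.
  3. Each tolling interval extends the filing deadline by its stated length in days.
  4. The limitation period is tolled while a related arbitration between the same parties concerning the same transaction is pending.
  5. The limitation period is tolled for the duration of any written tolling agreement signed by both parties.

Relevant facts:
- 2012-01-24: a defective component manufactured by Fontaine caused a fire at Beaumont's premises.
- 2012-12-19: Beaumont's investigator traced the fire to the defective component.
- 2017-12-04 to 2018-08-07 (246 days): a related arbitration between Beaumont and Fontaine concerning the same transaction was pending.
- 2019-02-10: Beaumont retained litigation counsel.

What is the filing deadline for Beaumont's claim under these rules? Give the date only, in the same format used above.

Taking the later of the act (2012-01-24) and discovery (2012-12-19), the claim accrued on 2012-12-19.
Adding the 6 years base period to 2012-12-19 gives a deadline of 2018-12-19, before any tolling.
Because the pending related arbitration ran from 2017-12-04 to 2018-08-07, the deadline is extended by 246 days to 2019-08-22.
Nothing else in the chronology tolls or restarts the period.

2019-08-22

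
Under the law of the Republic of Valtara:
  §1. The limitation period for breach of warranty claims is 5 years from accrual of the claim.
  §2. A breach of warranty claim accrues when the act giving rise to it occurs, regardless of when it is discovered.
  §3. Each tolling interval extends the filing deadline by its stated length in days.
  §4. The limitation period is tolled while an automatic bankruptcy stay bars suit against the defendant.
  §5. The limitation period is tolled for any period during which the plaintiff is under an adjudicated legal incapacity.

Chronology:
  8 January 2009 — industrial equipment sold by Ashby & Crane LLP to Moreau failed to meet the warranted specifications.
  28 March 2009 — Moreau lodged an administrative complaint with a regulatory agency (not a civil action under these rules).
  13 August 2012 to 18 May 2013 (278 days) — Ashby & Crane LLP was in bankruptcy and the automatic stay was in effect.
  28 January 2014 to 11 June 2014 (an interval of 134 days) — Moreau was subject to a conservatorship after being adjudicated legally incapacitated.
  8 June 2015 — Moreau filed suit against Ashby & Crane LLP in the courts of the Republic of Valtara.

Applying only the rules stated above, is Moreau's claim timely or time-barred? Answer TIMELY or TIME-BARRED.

The claim accrued on 8 January 2009, the date of the act.
The untolled deadline — 5 years after 8 January 2009 — is 8 January 2014.
The period was tolled for 278 days by the automatic bankruptcy stay (13 August 2012 to 18 May 2013), pushing the deadline to 13 October 2014.
The period was tolled for 134 days by the plaintiff's legal incapacity (28 January 2014 to 11 June 2014), pushing the deadline to 24 February 2015.
None of the other events listed affects the running of the period under the stated rules.
Filing on 8 June 2015 missed the 24 February 2015 deadline — the action is time-barred.

TIME-BARRED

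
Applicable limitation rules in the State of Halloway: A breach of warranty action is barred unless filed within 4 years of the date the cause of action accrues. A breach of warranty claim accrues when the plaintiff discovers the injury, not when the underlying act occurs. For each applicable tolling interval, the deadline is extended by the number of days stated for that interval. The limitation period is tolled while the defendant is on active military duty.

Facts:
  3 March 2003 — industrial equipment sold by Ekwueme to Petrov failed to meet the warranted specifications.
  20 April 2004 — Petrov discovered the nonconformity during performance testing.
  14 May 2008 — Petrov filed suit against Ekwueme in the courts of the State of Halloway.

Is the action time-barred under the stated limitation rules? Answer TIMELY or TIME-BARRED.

Under the discovery rule, the claim accrued on 20 April 2004, when Petrov discovered the injury — not on the 3 March 2003 date of the underlying act.
Adding the 4 years base period to 20 April 2004 gives a deadline of 20 April 2008, before any tolling.
Filing on 14 May 2008 missed the 20 April 2008 deadline — the action is time-barred.

TIME-BARRED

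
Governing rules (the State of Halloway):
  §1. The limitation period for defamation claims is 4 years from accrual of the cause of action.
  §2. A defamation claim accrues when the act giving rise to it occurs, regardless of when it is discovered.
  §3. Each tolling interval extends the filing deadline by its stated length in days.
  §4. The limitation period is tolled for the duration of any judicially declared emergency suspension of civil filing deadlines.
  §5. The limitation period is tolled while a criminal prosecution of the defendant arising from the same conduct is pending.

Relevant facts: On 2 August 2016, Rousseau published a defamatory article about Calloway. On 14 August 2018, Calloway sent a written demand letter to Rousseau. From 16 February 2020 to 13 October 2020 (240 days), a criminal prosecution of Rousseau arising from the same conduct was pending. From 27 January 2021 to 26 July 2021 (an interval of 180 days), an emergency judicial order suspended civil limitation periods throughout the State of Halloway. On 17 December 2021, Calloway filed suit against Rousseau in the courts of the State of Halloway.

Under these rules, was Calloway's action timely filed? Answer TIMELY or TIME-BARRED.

The cause of action accrued on 2 August 2016, the date of the act.
4 years from 2 August 2016 is 2 August 2020.
The period was tolled for 240 days by the pending criminal prosecution (16 February 2020 to 13 October 2020), pushing the deadline to 30 March 2021.
The emergency suspension of filing deadlines from 27 January 2021 to 26 July 2021 tolled the period for 180 days, extending the deadline to 26 September 2021.
The other events in the timeline have no effect on the limitation period under the stated rules.
Filing on 17 December 2021 missed the 26 September 2021 deadline — the action is time-barred.

TIME-BARRED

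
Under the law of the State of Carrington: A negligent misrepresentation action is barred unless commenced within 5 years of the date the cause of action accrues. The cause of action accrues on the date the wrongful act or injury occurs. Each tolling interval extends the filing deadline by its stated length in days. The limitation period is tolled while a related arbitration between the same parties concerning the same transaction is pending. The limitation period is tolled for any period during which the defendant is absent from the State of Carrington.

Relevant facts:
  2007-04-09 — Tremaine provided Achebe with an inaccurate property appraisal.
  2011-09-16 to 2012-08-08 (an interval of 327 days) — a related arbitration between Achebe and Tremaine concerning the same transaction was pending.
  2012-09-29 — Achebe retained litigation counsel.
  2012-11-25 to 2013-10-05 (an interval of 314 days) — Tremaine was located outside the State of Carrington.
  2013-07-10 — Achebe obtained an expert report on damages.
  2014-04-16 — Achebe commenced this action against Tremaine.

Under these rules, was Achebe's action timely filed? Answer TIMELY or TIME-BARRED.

TIME-BARRED

The limitation period began to run on 2007-04-09.
The untolled deadline — 5 years after 2007-04-09 — is 2012-04-09.
The period was tolled for 327 days by the pending related arbitration (2011-09-16 to 2012-08-08), pushing the deadline to 2013-03-02.
The period was tolled for 314 days by the defendant's absence from the jurisdiction (2012-11-25 to 2013-10-05), pushing the deadline to 2014-01-10.
None of the other events listed affects the running of the period under the stated rules.
Achebe filed on 2014-04-16, after the 2014-01-10 deadline, so the action is time-barred.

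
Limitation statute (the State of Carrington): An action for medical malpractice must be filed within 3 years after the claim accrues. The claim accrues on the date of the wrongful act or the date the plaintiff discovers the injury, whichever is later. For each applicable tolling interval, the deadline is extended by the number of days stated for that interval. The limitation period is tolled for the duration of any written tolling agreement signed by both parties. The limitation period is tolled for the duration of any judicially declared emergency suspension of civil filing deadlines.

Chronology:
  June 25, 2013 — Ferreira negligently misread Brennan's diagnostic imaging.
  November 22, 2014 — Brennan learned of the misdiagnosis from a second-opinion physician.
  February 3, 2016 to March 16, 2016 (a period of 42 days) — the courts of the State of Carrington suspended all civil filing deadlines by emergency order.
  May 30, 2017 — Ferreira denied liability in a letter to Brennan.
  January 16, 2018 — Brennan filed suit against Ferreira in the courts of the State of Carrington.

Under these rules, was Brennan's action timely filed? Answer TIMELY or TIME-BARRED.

The claim accrued on November 22, 2014 — the later of the June 25, 2013 act and the November 22, 2014 discovery.
The untolled deadline — 3 years after November 22, 2014 — is November 22, 2017.
The period was tolled for 42 days by the emergency suspension of filing deadlines (February 3, 2016 to March 16, 2016), pushing the deadline to January 3, 2018.
None of the other events listed affects the running of the period under the stated rules.
Brennan filed on January 16, 2018, after the January 3, 2018 deadline, so the action is time-barred.

TIME-BARRED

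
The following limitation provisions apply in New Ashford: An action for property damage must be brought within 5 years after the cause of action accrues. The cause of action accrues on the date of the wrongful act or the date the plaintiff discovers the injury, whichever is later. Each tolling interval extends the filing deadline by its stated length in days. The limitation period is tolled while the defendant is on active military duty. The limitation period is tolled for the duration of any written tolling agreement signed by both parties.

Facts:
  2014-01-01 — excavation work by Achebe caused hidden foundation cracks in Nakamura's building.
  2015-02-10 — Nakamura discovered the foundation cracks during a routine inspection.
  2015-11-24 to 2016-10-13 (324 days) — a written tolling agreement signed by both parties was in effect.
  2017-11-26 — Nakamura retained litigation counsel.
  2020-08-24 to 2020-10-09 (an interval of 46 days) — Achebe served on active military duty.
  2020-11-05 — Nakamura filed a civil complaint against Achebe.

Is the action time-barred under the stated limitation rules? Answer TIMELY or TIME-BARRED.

The claim accrued on 2015-02-10 — the later of the 2014-01-01 act and the 2015-02-10 discovery.
The untolled deadline — 5 years after 2015-02-10 — is 2020-02-10.
The written tolling agreement from 2015-11-24 to 2016-10-13 tolled the period for 324 days, extending the deadline to 2020-12-30.
The defendant's active military service from 2020-08-24 to 2020-10-09 tolled the period for 46 days, extending the deadline to 2021-02-14.
None of the other events listed affects the running of the period under the stated rules.
Nakamura filed on 2020-11-05, before the 2021-02-14 deadline, so the action is timely.

TIMELY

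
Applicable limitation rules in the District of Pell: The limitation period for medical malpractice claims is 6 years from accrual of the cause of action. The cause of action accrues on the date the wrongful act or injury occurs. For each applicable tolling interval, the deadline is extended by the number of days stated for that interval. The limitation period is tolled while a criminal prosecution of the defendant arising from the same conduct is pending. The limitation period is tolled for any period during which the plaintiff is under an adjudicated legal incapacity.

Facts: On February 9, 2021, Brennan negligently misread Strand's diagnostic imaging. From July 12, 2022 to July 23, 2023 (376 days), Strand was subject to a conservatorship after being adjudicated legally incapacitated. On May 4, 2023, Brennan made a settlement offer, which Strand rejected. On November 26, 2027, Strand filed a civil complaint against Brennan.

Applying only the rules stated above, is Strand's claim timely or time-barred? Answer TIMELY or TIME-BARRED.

TIMELY

The limitation period began to run on February 9, 2021.
The untolled deadline — 6 years after February 9, 2021 — is February 9, 2027.
The period was tolled for 376 days by the plaintiff's legal incapacity (July 12, 2022 to July 23, 2023), pushing the deadline to February 20, 2028.
Nothing else in the chronology tolls or restarts the period.
Filing on November 26, 2027 beat the February 20, 2028 deadline — the action is timely.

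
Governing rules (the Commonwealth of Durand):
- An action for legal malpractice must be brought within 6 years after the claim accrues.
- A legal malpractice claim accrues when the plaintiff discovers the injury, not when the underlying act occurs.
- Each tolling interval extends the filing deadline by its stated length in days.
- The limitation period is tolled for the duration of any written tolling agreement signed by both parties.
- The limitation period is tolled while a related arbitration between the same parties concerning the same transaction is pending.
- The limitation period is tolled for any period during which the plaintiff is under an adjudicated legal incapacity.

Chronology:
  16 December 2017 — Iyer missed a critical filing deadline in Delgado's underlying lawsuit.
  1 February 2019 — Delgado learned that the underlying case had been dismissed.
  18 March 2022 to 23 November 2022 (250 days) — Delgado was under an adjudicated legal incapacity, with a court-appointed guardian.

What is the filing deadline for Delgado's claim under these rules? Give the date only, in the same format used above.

Accrual is tied to discovery, so the period began on 1 February 2019 rather than on 16 December 2017 when the act occurred.
Adding the 6 years base period to 1 February 2019 gives a deadline of 1 February 2025, before any tolling.
The period was tolled for 250 days by the plaintiff's legal incapacity (18 March 2022 to 23 November 2022), pushing the deadline to 9 October 2025.

9 October 2025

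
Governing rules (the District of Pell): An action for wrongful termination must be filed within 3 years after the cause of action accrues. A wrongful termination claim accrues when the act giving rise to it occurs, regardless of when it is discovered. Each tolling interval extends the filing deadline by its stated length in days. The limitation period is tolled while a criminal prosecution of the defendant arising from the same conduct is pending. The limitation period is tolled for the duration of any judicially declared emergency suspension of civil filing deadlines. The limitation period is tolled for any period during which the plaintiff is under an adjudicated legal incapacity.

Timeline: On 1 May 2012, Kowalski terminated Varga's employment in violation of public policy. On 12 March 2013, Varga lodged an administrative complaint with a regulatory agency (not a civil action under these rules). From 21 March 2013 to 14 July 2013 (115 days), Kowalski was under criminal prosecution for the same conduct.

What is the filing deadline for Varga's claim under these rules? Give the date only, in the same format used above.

The cause of action accrued on 1 May 2012, the date of the act.
3 years from 1 May 2012 is 1 May 2015.
The pending criminal prosecution from 21 March 2013 to 14 July 2013 tolled the period for 115 days, extending the deadline to 24 August 2015.
The other events in the timeline have no effect on the limitation period under the stated rules.

24 August 2015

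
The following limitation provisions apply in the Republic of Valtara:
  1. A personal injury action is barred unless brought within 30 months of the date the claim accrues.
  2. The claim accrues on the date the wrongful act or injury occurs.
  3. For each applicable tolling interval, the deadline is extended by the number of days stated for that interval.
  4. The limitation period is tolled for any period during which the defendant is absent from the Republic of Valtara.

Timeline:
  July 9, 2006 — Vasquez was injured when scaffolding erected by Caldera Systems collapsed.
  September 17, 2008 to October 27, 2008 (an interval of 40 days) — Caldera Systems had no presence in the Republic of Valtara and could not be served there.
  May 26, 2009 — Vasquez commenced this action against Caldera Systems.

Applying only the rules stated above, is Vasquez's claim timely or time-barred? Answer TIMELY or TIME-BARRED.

The claim accrued on July 9, 2006, when the wrongful act occurred.
The untolled deadline — 30 months after July 9, 2006 — is January 9, 2009.
The defendant's absence from the jurisdiction from September 17, 2008 to October 27, 2008 tolled the period for 40 days, extending the deadline to February 18, 2009.
The May 26, 2009 filing falls after the February 18, 2009 deadline; the claim is time-barred.

TIME-BARRED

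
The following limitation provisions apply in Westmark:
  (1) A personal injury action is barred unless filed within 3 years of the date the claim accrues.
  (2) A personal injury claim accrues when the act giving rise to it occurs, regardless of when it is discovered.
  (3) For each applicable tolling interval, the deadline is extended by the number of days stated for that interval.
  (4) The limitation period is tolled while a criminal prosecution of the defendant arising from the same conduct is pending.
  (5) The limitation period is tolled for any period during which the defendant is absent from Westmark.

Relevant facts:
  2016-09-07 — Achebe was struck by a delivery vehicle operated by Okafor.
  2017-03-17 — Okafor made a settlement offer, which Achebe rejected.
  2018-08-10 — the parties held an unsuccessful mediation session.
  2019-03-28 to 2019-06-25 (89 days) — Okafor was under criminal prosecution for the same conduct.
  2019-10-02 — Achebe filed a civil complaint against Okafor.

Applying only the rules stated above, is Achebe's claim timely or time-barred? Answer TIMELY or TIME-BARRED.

The claim accrued on 2016-09-07, when the wrongful act occurred.
3 years from 2016-09-07 is 2019-09-07.
The period was tolled for 89 days by the pending criminal prosecution (2019-03-28 to 2019-06-25), pushing the deadline to 2019-12-05.
Nothing else in the chronology tolls or restarts the period.
The 2019-10-02 filing precedes the 2019-12-05 deadline; the claim is timely.

TIMELY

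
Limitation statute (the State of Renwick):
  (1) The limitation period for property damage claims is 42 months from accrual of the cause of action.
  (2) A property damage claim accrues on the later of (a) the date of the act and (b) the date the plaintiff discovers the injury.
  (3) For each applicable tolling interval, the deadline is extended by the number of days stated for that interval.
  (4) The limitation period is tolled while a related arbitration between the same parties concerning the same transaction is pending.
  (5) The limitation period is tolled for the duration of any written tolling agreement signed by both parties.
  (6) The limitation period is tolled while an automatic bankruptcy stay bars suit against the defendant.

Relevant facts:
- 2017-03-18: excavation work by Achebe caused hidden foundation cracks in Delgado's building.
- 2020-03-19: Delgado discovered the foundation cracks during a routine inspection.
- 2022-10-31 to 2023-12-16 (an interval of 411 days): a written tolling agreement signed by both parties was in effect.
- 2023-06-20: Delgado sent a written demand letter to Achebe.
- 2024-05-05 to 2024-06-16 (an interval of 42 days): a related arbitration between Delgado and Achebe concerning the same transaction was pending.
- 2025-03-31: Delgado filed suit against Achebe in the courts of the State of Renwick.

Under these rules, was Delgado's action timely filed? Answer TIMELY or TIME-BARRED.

The claim accrued on 2020-03-19 — the later of the 2017-03-18 act and the 2020-03-19 discovery.
The untolled deadline — 42 months after 2020-03-19 — is 2023-09-19.
The period was tolled for 411 days by the written tolling agreement (2022-10-31 to 2023-12-16), pushing the deadline to 2024-11-03.
The period was tolled for 42 days by the pending related arbitration (2024-05-05 to 2024-06-16), pushing the deadline to 2024-12-15.
None of the other events listed affects the running of the period under the stated rules.
Filing on 2025-03-31 missed the 2024-12-15 deadline — the action is time-barred.

TIME-BARRED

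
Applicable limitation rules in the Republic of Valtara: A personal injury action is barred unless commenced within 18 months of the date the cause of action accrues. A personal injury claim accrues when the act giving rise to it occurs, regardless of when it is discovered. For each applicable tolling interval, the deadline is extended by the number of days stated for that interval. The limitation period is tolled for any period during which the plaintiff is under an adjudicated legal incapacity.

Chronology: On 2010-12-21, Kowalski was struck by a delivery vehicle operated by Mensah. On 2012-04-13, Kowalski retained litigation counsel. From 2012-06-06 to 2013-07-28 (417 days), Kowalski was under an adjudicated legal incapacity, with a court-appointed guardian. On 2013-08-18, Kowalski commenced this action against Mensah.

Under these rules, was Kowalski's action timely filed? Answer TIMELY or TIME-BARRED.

The cause of action accrued on 2010-12-21, the date of the act.
The untolled deadline — 18 months after 2010-12-21 — is 2012-06-21.
The plaintiff's legal incapacity from 2012-06-06 to 2013-07-28 tolled the period for 417 days, extending the deadline to 2013-08-12.
None of the other events listed affects the running of the period under the stated rules.
Filing on 2013-08-18 missed the 2013-08-12 deadline — the action is time-barred.

TIME-BARRED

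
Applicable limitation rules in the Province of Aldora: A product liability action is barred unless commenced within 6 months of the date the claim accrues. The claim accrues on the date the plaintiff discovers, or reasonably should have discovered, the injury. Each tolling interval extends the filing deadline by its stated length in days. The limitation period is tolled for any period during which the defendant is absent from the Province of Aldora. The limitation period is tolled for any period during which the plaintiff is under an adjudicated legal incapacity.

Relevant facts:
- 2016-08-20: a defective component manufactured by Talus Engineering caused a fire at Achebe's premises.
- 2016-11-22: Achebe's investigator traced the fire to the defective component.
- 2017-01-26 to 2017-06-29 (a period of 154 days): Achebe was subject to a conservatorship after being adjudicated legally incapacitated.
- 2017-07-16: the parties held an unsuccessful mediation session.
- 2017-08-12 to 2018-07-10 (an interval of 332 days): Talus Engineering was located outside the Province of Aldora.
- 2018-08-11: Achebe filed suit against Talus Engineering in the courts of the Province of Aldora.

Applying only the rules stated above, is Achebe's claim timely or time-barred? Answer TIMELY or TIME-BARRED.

TIMELY

Accrual is tied to discovery, so the period began on 2016-11-22 rather than on 2016-08-20 when the act occurred.
6 months from 2016-11-22 is 2017-05-22.
Because the plaintiff's legal incapacity ran from 2017-01-26 to 2017-06-29, the deadline is extended by 154 days to 2017-10-23.
Because the defendant's absence from the jurisdiction ran from 2017-08-12 to 2018-07-10, the deadline is extended by 332 days to 2018-09-20.
None of the other events listed affects the running of the period under the stated rules.
Achebe filed on 2018-08-11, before the 2018-09-20 deadline, so the action is timely.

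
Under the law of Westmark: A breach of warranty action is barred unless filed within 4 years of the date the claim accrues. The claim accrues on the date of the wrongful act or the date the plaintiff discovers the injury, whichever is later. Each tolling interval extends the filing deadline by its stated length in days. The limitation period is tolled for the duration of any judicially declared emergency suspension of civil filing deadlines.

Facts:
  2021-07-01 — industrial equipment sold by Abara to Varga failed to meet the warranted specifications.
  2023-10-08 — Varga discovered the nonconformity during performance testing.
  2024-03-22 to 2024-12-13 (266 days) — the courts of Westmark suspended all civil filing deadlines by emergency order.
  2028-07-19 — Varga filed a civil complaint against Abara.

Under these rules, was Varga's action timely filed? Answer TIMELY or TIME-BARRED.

Taking the later of the act (2021-07-01) and discovery (2023-10-08), the claim accrued on 2023-10-08.
4 years from 2023-10-08 is 2027-10-08.
The emergency suspension of filing deadlines from 2024-03-22 to 2024-12-13 tolled the period for 266 days, extending the deadline to 2028-06-30.
The 2028-07-19 filing falls after the 2028-06-30 deadline; the claim is time-barred.

TIME-BARRED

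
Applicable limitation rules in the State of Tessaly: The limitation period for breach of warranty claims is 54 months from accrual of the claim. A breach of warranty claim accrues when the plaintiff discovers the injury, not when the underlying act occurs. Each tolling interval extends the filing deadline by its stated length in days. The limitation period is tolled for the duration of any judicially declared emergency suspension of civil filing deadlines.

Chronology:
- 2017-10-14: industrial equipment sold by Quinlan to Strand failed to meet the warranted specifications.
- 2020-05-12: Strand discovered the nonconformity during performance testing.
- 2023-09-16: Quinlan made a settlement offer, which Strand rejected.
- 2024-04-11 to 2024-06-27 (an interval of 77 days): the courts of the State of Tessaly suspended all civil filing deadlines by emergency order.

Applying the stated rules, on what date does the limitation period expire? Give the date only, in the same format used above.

The claim did not accrue until Strand discovered the injury on 2020-05-12; the 2017-10-14 act date does not start the clock under the stated rule.
54 months from 2020-05-12 is 2024-11-12.
The period was tolled for 77 days by the emergency suspension of filing deadlines (2024-04-11 to 2024-06-27), pushing the deadline to 2025-01-28.
None of the other events listed affects the running of the period under the stated rules.

2025-01-28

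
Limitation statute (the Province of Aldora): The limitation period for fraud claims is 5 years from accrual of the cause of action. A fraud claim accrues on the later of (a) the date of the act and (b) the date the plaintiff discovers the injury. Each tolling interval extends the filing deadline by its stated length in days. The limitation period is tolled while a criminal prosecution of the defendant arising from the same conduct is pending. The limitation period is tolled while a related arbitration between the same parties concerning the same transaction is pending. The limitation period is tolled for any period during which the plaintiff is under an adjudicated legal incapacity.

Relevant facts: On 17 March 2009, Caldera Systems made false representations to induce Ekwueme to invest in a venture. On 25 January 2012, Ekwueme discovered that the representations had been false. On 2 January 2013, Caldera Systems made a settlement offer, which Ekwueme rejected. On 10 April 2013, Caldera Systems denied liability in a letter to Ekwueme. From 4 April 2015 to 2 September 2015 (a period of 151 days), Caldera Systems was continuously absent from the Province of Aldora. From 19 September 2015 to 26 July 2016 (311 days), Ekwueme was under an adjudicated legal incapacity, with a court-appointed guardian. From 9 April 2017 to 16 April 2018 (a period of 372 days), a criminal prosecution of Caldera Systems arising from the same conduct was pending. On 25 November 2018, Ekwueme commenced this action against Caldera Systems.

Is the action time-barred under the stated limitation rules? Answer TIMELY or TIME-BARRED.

TIMELY

The claim accrued on 25 January 2012 — the later of the 17 March 2009 act and the 25 January 2012 discovery.
The untolled deadline — 5 years after 25 January 2012 — is 25 January 2017.
Because the plaintiff's legal incapacity ran from 19 September 2015 to 26 July 2016, the deadline is extended by 311 days to 2 December 2017.
Because the pending criminal prosecution ran from 9 April 2017 to 16 April 2018, the deadline is extended by 372 days to 9 December 2018.
The defendant's absence from the jurisdiction from 4 April 2015 to 2 September 2015 does not toll the period, because no stated rule makes the defendant's absence a tolling event.
Nothing else in the chronology tolls or restarts the period.
Filing on 25 November 2018 beat the 9 December 2018 deadline — the action is timely.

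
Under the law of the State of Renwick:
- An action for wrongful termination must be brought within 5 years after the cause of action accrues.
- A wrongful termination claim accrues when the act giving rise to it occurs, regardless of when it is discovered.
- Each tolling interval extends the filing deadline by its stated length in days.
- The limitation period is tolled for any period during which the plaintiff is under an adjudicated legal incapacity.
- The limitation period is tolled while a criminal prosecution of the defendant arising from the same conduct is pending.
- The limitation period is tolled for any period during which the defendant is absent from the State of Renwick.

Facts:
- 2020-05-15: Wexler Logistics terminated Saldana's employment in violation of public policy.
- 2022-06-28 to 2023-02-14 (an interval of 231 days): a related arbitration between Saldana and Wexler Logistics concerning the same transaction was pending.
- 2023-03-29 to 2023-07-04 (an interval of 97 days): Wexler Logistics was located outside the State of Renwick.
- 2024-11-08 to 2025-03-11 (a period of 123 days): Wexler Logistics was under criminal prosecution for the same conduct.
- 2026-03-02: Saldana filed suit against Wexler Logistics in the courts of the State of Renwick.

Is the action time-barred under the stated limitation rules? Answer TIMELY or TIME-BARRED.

The claim accrued on 2020-05-15, when the wrongful act occurred.
The untolled deadline — 5 years after 2020-05-15 — is 2025-05-15.
The period was tolled for 97 days by the defendant's absence from the jurisdiction (2023-03-29 to 2023-07-04), pushing the deadline to 2025-08-20.
Because the pending criminal prosecution ran from 2024-11-08 to 2025-03-11, the deadline is extended by 123 days to 2025-12-21.
The pending related arbitration from 2022-06-28 to 2023-02-14 does not toll the period, because no stated rule makes a pending arbitration a tolling event.
Filing on 2026-03-02 missed the 2025-12-21 deadline — the action is time-barred.

TIME-BARRED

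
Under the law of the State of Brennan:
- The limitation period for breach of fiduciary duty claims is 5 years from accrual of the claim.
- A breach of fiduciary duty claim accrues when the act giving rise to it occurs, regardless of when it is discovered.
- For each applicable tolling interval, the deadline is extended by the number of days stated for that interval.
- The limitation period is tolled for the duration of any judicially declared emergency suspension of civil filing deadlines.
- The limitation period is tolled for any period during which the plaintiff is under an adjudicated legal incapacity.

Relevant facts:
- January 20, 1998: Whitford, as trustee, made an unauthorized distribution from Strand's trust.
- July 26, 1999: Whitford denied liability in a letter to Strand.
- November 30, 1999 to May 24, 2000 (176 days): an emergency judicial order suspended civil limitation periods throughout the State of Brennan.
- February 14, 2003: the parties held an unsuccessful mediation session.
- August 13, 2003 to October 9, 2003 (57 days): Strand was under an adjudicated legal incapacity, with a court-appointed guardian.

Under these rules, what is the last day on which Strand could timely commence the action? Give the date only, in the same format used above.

July 15, 2003

The limitation period began to run on January 20, 1998.
5 years from January 20, 1998 is January 20, 2003.
Because the emergency suspension of filing deadlines ran from November 30, 1999 to May 24, 2000, the deadline is extended by 176 days to July 15, 2003.
The plaintiff's legal incapacity starting August 13, 2003 came too late — the period had run on July 15, 2003 — and so does not extend the deadline.
Nothing else in the chronology tolls or restarts the period.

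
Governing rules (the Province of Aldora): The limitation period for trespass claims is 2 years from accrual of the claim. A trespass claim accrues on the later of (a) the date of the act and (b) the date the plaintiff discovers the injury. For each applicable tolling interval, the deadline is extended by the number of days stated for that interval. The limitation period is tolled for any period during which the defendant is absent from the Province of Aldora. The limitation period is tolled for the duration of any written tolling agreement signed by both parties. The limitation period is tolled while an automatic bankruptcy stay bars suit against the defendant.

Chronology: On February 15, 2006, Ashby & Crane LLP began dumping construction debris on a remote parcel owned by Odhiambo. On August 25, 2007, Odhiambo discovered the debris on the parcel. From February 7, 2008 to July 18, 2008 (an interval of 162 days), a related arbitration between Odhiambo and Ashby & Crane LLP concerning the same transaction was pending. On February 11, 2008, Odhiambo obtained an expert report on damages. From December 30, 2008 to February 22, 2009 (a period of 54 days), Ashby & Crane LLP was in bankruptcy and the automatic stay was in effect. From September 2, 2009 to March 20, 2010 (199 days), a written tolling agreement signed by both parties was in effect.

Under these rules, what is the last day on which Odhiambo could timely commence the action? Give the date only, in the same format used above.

May 5, 2010

Taking the later of the act (February 15, 2006) and discovery (August 25, 2007), the claim accrued on August 25, 2007.
Adding the 2 years base period to August 25, 2007 gives a deadline of August 25, 2009, before any tolling.
Because the automatic bankruptcy stay ran from December 30, 2008 to February 22, 2009, the deadline is extended by 54 days to October 18, 2009.
The written tolling agreement from September 2, 2009 to March 20, 2010 tolled the period for 199 days, extending the deadline to May 5, 2010.
No stated provision tolls the period for a pending arbitration, so the interval from February 7, 2008 to July 18, 2008 has no effect on the deadline.
The other events in the timeline have no effect on the limitation period under the stated rules.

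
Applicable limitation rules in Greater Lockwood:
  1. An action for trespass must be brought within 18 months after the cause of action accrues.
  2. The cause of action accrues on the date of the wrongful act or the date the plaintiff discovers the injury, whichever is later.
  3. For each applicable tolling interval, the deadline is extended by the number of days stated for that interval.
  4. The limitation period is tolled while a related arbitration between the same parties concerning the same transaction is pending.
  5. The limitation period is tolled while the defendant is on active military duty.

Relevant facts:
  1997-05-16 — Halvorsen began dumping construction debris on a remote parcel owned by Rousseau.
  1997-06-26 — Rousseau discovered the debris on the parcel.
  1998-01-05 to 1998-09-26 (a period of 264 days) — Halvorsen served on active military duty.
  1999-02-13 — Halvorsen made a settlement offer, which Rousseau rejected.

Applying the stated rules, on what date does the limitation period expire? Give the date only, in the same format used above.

Because discovery on 1997-06-26 post-dates the 1997-05-16 act, accrual under the later-of rule falls on 1997-06-26.
The untolled deadline — 18 months after 1997-06-26 — is 1998-12-26.
The defendant's active military service from 1998-01-05 to 1998-09-26 tolled the period for 264 days, extending the deadline to 1999-09-16.
Nothing else in the chronology tolls or restarts the period.

1999-09-16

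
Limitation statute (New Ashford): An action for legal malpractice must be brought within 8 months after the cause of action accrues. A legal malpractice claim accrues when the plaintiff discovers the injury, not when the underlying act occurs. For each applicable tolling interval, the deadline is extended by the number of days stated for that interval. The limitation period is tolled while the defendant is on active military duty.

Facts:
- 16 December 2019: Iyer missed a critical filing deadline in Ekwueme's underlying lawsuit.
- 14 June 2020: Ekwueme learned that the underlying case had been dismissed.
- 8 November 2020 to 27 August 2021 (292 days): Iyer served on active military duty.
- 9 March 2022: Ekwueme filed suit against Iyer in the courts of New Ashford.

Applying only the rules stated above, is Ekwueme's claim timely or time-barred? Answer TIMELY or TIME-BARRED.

Under the discovery rule, the claim accrued on 14 June 2020, when Ekwueme discovered the injury — not on the 16 December 2019 date of the underlying act.
Adding the 8 months base period to 14 June 2020 gives a deadline of 14 February 2021, before any tolling.
The period was tolled for 292 days by the defendant's active military service (8 November 2020 to 27 August 2021), pushing the deadline to 3 December 2021.
The 9 March 2022 filing falls after the 3 December 2021 deadline; the claim is time-barred.

TIME-BARRED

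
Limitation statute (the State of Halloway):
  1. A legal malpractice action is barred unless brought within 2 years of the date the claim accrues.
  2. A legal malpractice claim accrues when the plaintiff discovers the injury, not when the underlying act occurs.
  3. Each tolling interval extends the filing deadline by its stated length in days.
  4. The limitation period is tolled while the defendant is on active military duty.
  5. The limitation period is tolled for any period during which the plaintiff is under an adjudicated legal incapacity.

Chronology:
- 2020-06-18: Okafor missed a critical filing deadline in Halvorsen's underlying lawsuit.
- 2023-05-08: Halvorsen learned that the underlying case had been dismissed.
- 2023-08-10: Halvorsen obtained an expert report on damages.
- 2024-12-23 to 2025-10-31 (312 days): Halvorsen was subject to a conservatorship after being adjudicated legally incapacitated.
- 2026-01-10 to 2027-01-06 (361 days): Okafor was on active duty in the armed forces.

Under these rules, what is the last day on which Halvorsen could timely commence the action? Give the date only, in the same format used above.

2027-03-12

Under the discovery rule, the claim accrued on 2023-05-08, when Halvorsen discovered the injury — not on the 2020-06-18 date of the underlying act.
Adding the 2 years base period to 2023-05-08 gives a deadline of 2025-05-08, before any tolling.
Because the plaintiff's legal incapacity ran from 2024-12-23 to 2025-10-31, the deadline is extended by 312 days to 2026-03-16.
The period was tolled for 361 days by the defendant's active military service (2026-01-10 to 2027-01-06), pushing the deadline to 2027-03-12.
Nothing else in the chronology tolls or restarts the period.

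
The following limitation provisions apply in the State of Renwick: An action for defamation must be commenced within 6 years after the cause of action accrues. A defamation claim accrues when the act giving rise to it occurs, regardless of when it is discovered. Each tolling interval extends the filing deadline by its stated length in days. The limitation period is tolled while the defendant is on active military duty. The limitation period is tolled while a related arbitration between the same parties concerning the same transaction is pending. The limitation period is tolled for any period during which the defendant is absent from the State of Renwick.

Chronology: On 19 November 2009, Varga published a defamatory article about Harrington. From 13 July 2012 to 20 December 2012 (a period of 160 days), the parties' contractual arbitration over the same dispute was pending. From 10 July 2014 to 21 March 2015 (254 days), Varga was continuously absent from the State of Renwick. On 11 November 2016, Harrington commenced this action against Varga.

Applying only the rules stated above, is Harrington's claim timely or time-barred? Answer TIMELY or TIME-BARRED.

TIMELY

The limitation period began to run on 19 November 2009.
Adding the 6 years base period to 19 November 2009 gives a deadline of 19 November 2015, before any tolling.
The period was tolled for 160 days by the pending related arbitration (13 July 2012 to 20 December 2012), pushing the deadline to 27 April 2016.
The period was tolled for 254 days by the defendant's absence from the jurisdiction (10 July 2014 to 21 March 2015), pushing the deadline to 6 January 2017.
Filing on 11 November 2016 beat the 6 January 2017 deadline — the action is timely.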